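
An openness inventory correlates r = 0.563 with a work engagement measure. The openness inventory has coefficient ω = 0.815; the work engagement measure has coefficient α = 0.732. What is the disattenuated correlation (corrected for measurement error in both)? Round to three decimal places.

r_true = r_obs / √(r_xx · r_yy) = 0.563 / √(0.815 × 0.732) = 0.563 / √0.596580 = 0.563 / 0.7724 ≈ 0.729.

0.729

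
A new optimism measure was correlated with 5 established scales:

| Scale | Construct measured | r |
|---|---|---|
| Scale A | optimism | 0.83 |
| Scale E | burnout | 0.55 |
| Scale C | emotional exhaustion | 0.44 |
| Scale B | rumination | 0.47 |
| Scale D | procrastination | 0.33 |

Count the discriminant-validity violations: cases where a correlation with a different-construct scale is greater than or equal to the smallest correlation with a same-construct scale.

Convergent (same construct = optimism): Scale A.
Smallest convergent = 0.83. Discriminant values: 0.55, 0.44, 0.47, 0.33; count ≥ 0.83 → 0.

0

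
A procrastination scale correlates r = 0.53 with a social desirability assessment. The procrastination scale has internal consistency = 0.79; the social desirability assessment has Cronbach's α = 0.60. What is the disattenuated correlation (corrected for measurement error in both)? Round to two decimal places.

0.77

r_true = r_obs / √(r_xx · r_yy) = 0.53 / √(0.79 × 0.60) = 0.53 / √0.4740 = 0.53 / 0.6885 ≈ 0.77.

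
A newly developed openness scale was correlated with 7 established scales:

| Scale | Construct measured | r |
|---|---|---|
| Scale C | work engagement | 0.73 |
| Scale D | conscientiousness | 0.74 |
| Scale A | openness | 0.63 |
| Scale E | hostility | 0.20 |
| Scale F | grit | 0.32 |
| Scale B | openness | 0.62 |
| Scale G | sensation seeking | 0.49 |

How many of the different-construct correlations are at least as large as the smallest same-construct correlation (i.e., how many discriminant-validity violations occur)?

2

Convergent (same construct = openness): Scale A, Scale B.
Smallest convergent = 0.62. Discriminant values: 0.73, 0.74, 0.20, 0.32, 0.49; count ≥ 0.62 → 2.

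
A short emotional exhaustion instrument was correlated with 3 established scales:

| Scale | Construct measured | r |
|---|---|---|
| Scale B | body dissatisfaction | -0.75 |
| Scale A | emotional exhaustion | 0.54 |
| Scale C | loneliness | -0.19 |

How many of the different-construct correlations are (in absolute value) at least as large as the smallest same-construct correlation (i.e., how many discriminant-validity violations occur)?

1

Convergent (same construct = emotional exhaustion): Scale A.
Smallest convergent = 0.54. Discriminant |r|: 0.75, 0.19; count ≥ 0.54 → 1.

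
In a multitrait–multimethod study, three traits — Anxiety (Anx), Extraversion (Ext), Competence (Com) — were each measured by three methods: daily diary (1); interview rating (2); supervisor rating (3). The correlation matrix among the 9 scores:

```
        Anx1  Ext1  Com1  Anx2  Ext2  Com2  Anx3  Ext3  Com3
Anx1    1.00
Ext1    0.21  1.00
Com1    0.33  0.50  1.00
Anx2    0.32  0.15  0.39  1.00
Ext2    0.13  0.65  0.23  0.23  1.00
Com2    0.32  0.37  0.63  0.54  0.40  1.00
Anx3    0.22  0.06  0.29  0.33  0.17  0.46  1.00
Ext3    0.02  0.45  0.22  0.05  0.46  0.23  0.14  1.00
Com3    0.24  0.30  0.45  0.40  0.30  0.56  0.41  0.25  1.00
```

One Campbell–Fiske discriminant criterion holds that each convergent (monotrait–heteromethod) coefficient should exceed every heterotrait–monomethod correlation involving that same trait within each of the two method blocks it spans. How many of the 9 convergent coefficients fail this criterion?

5

Each convergent coefficient versus the relevant comparison correlations:
Anx (methods 1·2): 0.32 vs {0.21, 0.23, 0.33, 0.54} → fail.
Anx (methods 1·3): 0.22 vs {0.21, 0.14, 0.33, 0.41} → fail.
Anx (methods 2·3): 0.33 vs {0.23, 0.14, 0.54, 0.41} → fail.
Ext (methods 1·2): 0.65 vs {0.21, 0.23, 0.50, 0.40} → pass.
Ext (methods 1·3): 0.45 vs {0.21, 0.14, 0.50, 0.25} → fail.
Ext (methods 2·3): 0.46 vs {0.23, 0.14, 0.40, 0.25} → pass.
Com (methods 1·2): 0.63 vs {0.33, 0.54, 0.50, 0.40} → pass.
Com (methods 1·3): 0.45 vs {0.33, 0.41, 0.50, 0.25} → fail.
Com (methods 2·3): 0.56 vs {0.54, 0.41, 0.40, 0.25} → pass.
5 of 9 fail.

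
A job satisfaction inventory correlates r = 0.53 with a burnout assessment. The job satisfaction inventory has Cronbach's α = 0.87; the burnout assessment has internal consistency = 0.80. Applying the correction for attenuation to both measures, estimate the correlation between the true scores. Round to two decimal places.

r_true = r_obs / √(r_xx · r_yy) = 0.53 / √(0.87 × 0.80) = 0.53 / √0.6960 = 0.53 / 0.8343 ≈ 0.64.

0.64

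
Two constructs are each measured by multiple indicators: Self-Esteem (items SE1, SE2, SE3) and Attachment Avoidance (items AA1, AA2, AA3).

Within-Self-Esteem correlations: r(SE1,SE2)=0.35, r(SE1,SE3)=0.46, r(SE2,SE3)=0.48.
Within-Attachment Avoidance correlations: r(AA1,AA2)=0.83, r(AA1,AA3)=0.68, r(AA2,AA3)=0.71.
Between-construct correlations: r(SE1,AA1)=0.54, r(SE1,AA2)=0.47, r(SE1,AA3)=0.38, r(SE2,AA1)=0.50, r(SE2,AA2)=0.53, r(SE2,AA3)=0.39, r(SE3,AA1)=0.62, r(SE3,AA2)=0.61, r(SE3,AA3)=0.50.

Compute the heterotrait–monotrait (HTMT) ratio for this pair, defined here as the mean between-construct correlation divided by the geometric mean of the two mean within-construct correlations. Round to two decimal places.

0.89

Between-construct mean = 4.54/9 = 0.5044.
Mean within-SE = 1.29/3 = 0.4300; mean within-AA = 2.22/3 = 0.7400.
Geometric mean = √(0.4300 × 0.7400) = 0.5641.
HTMT = 0.5044 / 0.5641 = 0.89.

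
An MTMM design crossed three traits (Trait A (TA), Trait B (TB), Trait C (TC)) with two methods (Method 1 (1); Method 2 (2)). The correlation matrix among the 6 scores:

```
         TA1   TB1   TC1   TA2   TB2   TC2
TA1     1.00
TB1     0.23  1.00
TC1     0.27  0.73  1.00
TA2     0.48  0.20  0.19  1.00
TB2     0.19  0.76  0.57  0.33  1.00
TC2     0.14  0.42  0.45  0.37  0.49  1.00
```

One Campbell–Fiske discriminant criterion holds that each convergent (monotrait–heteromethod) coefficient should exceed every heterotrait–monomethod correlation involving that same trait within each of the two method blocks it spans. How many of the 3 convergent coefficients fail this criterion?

Each convergent coefficient versus the relevant comparison correlations:
TA (methods 1·2): 0.48 vs {0.23, 0.33, 0.27, 0.37} → pass.
TB (methods 1·2): 0.76 vs {0.23, 0.33, 0.73, 0.49} → pass.
TC (methods 1·2): 0.45 vs {0.27, 0.37, 0.73, 0.49} → fail.
1 of 3 fail.

1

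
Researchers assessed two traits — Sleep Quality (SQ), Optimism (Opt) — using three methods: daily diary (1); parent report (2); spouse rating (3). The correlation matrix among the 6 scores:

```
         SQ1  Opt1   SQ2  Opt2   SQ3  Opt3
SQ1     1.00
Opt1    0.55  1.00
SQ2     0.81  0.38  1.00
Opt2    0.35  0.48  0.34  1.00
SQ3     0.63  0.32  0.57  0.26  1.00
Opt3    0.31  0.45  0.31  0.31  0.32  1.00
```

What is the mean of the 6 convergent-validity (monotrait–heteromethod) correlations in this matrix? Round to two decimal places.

Convergent values: 0.81, 0.63, 0.57, 0.48, 0.45, 0.31; mean = 3.25/6 = 0.54.

0.54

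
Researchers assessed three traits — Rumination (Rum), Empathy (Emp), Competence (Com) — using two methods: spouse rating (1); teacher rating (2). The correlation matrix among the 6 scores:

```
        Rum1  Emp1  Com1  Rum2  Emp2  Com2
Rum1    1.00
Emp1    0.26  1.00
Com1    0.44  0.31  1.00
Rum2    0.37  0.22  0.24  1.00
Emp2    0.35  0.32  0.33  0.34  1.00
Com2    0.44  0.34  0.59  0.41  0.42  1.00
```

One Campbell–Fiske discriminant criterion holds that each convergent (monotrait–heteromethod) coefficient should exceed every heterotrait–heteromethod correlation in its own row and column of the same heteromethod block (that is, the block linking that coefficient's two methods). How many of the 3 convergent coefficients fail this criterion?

2

Convergent coefficients and their comparison sets:
Rum (methods 1·2): 0.37 vs {0.35, 0.22, 0.44, 0.24} → fail.
Emp (methods 1·2): 0.32 vs {0.22, 0.35, 0.34, 0.33} → fail.
Com (methods 1·2): 0.59 vs {0.24, 0.44, 0.33, 0.34} → pass.
2 of 3 fail.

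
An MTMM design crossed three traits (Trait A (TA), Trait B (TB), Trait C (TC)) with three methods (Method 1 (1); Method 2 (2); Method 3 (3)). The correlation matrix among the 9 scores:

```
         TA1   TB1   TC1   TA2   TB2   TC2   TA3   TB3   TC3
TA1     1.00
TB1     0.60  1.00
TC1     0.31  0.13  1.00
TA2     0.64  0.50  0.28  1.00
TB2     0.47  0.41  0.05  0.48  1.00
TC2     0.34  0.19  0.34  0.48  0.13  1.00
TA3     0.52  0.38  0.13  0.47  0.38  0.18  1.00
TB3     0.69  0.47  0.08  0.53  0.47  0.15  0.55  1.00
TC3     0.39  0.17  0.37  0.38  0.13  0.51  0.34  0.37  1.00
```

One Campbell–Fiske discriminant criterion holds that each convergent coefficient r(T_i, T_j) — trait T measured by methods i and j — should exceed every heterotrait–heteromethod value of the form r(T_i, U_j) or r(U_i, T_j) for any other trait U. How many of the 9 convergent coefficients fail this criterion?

Checking each validity diagonal entry against its comparison values:
TA (methods 1·2): 0.64 vs {0.47, 0.50, 0.34, 0.28} → pass.
TA (methods 1·3): 0.52 vs {0.69, 0.38, 0.39, 0.13} → fail.
TA (methods 2·3): 0.47 vs {0.53, 0.38, 0.38, 0.18} → fail.
TB (methods 1·2): 0.41 vs {0.50, 0.47, 0.19, 0.05} → fail.
TB (methods 1·3): 0.47 vs {0.38, 0.69, 0.17, 0.08} → fail.
TB (methods 2·3): 0.47 vs {0.38, 0.53, 0.13, 0.15} → fail.
TC (methods 1·2): 0.34 vs {0.28, 0.34, 0.05, 0.19} → fail.
TC (methods 1·3): 0.37 vs {0.13, 0.39, 0.08, 0.17} → fail.
TC (methods 2·3): 0.51 vs {0.18, 0.38, 0.15, 0.13} → pass.
7 of 9 fail.

7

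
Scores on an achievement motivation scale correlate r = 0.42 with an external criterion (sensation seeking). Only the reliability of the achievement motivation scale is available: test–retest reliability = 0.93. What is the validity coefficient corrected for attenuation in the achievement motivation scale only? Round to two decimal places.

0.44

Single correction: r_c = r_obs / √r_xx = 0.42 / √0.93 = 0.42 / 0.9644 ≈ 0.44.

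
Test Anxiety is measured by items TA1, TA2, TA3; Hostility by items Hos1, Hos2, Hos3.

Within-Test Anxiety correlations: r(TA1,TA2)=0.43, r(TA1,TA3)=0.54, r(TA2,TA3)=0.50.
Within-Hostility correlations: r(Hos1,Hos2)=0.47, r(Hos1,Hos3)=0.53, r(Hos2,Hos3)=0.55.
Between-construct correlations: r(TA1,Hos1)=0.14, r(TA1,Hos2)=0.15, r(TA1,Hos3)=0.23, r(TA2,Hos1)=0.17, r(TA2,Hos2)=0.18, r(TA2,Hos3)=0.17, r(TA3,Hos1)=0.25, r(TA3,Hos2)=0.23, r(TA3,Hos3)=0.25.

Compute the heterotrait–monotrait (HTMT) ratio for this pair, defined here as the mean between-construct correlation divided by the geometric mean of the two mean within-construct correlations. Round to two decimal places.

0.39

Mean heterotrait r = 1.77/9 = 0.1967.
Mean within-TA = 1.47/3 = 0.4900; mean within-Hos = 1.55/3 = 0.5167.
Geometric mean = √(0.4900 × 0.5167) = 0.5032.
HTMT = 0.1967 / 0.5032 = 0.39.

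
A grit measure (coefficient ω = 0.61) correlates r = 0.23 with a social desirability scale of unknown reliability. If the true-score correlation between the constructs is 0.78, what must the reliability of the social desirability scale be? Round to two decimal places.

0.14

r_true = r_obs / √(r_xx · r_yy) ⇒ 0.78 = 0.23 / √(0.61 · r_yy).
√(0.61 · r_yy) = 0.23 / 0.78 = 0.2949; 0.61 · r_yy = 0.0870; r_yy = 0.0870 / 0.61 ≈ 0.14.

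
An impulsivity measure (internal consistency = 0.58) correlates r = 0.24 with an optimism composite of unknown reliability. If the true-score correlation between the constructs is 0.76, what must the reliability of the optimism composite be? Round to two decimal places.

r_true = r_obs / √(r_xx · r_yy) ⇒ 0.76 = 0.24 / √(0.58 · r_yy).
√(0.58 · r_yy) = 0.24 / 0.76 = 0.3158; 0.58 · r_yy = 0.0997; r_yy = 0.0997 / 0.58 ≈ 0.17.

0.17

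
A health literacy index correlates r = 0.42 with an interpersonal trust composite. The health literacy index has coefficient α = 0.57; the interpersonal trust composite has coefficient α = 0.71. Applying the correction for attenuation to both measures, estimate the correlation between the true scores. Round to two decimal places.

0.66

r_true = r_obs / √(r_xx · r_yy) = 0.42 / √(0.57 × 0.71) = 0.42 / √0.4047 = 0.42 / 0.6362 ≈ 0.66.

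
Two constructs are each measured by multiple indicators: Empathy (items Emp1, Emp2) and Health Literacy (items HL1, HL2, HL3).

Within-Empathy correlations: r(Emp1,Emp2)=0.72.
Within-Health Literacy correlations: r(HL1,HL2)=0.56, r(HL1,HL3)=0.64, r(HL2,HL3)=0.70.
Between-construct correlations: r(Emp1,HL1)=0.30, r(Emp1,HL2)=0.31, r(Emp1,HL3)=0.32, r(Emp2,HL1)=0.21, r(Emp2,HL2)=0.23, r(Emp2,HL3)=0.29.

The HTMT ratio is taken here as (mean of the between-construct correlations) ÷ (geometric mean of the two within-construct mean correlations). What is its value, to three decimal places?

0.410

Mean heterotrait r = 1.66/6 = 0.2767.
Mean within-Emp = 0.72/1 = 0.7200; mean within-HL = 1.90/3 = 0.6333.
Geometric mean = √(0.7200 × 0.6333) = 0.6753.
HTMT = 0.2767 / 0.6753 = 0.410.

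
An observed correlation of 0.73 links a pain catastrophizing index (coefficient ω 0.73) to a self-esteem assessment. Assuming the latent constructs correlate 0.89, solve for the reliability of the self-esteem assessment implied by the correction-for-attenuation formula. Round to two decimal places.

r_true = r_obs / √(r_xx · r_yy) ⇒ 0.89 = 0.73 / √(0.73 · r_yy).
√(0.73 · r_yy) = 0.73 / 0.89 = 0.8202; 0.73 · r_yy = 0.6727; r_yy = 0.6727 / 0.73 ≈ 0.92.

0.92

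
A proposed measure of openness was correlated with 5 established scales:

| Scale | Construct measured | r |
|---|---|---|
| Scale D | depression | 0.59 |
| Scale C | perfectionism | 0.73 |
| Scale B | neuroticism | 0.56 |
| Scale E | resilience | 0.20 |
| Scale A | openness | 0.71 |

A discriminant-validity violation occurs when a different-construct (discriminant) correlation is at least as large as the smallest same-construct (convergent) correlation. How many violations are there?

Convergent (same construct = openness): Scale A.
Smallest convergent = 0.71. Discriminant values: 0.59, 0.73, 0.56, 0.20; count ≥ 0.71 → 1.

1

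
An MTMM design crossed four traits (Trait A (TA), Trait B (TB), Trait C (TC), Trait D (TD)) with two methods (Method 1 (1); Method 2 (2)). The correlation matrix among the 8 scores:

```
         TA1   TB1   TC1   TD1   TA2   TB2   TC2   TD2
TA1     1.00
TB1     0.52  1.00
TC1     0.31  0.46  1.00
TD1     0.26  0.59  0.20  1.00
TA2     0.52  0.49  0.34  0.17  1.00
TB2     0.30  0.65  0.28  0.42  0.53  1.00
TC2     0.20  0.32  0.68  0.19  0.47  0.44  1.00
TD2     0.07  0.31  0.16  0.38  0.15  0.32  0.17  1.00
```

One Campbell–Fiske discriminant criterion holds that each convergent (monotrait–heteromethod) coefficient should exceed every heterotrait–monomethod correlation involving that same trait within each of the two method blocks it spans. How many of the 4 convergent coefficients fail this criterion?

2

Each convergent coefficient versus the relevant comparison correlations:
TA (methods 1·2): 0.52 vs {0.52, 0.53, 0.31, 0.47, 0.26, 0.15} → fail.
TB (methods 1·2): 0.65 vs {0.52, 0.53, 0.46, 0.44, 0.59, 0.32} → pass.
TC (methods 1·2): 0.68 vs {0.31, 0.47, 0.46, 0.44, 0.20, 0.17} → pass.
TD (methods 1·2): 0.38 vs {0.26, 0.15, 0.59, 0.32, 0.20, 0.17} → fail.
2 of 4 fail.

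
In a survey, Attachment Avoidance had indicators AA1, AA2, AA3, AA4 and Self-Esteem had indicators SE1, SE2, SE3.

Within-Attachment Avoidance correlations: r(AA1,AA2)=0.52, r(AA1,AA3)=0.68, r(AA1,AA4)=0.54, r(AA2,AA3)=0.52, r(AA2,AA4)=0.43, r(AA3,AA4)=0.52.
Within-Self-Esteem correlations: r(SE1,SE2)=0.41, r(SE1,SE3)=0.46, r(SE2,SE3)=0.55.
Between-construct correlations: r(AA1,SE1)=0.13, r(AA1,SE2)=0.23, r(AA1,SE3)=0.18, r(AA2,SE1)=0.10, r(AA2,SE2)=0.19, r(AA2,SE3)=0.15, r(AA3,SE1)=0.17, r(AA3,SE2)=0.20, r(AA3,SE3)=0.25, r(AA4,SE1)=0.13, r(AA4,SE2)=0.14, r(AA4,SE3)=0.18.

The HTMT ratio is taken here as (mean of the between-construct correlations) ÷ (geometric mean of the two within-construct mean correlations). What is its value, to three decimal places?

0.339

Mean between = 2.05/12 = 0.1708.
Mean within-AA = 3.21/6 = 0.5350; mean within-SE = 1.42/3 = 0.4733.
Geometric mean = √(0.5350 × 0.4733) = 0.5032.
HTMT = 0.1708 / 0.5032 = 0.339.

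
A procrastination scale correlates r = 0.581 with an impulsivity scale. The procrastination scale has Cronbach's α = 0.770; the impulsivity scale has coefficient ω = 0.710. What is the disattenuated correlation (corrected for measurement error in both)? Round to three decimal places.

r_true = r_obs / √(r_xx · r_yy) = 0.581 / √(0.770 × 0.710) = 0.581 / √0.546700 = 0.581 / 0.7394 ≈ 0.786.

0.786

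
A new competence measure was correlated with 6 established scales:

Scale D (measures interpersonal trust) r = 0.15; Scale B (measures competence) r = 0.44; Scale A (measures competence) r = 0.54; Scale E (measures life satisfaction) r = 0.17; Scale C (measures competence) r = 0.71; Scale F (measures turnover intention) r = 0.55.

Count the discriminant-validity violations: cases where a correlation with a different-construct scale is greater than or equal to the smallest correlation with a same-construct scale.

1

Convergent (same construct = competence): Scale B, Scale A, Scale C.
Smallest convergent = 0.44. Discriminant values: 0.15, 0.17, 0.55; count ≥ 0.44 → 1.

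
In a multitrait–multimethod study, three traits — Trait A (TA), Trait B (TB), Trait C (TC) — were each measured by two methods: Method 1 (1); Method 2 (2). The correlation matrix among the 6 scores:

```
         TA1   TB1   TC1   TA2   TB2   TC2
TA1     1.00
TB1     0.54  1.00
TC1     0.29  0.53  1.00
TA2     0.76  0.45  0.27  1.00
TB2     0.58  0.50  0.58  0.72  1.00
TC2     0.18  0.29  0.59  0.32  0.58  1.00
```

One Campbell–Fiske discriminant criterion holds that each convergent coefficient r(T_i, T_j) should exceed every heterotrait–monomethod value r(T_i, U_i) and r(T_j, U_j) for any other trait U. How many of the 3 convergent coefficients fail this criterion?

Each convergent coefficient versus the relevant comparison correlations:
TA (methods 1·2): 0.76 vs {0.54, 0.72, 0.29, 0.32} → pass.
TB (methods 1·2): 0.50 vs {0.54, 0.72, 0.53, 0.58} → fail.
TC (methods 1·2): 0.59 vs {0.29, 0.32, 0.53, 0.58} → pass.
1 of 3 fail.

1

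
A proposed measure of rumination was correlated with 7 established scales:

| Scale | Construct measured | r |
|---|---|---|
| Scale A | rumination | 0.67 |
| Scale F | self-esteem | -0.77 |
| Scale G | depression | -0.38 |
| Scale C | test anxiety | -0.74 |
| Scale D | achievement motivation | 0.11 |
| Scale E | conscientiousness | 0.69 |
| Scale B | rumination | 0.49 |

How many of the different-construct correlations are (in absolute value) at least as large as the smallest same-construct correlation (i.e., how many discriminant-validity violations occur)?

Convergent (same construct = rumination): Scale A, Scale B.
Smallest convergent = 0.49. Discriminant |r|: 0.77, 0.38, 0.74, 0.11, 0.69; count ≥ 0.49 → 3.

3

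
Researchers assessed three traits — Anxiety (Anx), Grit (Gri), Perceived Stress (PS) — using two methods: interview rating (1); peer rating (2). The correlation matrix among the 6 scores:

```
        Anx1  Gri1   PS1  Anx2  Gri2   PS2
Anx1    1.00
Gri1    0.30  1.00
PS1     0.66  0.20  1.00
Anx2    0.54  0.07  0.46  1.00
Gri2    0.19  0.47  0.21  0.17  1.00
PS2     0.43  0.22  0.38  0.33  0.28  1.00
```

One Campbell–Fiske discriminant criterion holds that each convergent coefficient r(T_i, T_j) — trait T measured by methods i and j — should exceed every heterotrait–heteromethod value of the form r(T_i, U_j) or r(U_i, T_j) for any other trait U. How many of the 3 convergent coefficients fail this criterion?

1

Each convergent coefficient versus the relevant comparison correlations:
Anx (methods 1·2): 0.54 vs {0.19, 0.07, 0.43, 0.46} → pass.
Gri (methods 1·2): 0.47 vs {0.07, 0.19, 0.22, 0.21} → pass.
PS (methods 1·2): 0.38 vs {0.46, 0.43, 0.21, 0.22} → fail.
1 of 3 fail.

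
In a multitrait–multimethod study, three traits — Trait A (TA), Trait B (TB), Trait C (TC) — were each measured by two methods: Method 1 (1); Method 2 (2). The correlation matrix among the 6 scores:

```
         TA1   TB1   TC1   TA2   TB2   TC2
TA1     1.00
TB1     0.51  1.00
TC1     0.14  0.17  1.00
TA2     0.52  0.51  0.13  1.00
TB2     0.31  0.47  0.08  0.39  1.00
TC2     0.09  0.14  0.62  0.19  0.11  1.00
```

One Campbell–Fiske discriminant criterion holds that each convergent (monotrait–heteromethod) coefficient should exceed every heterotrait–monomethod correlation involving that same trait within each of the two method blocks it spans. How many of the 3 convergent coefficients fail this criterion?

Checking each validity diagonal entry against its comparison values:
TA (methods 1·2): 0.52 vs {0.51, 0.39, 0.14, 0.19} → pass.
TB (methods 1·2): 0.47 vs {0.51, 0.39, 0.17, 0.11} → fail.
TC (methods 1·2): 0.62 vs {0.14, 0.19, 0.17, 0.11} → pass.
1 of 3 fail.

1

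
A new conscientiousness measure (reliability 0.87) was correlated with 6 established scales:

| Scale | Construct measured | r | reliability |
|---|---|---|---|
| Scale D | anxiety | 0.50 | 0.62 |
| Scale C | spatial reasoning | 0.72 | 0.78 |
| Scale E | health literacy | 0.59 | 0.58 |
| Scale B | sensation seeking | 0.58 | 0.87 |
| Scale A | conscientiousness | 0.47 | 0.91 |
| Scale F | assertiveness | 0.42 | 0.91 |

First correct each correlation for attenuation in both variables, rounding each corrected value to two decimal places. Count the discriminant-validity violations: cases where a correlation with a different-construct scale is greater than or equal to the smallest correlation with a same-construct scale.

4

Disattenuated r (r / √(r_scale · r_new)):
  Scale D (disc): 0.50 / √(0.62·0.87) = 0.68
  Scale C (disc): 0.72 / √(0.78·0.87) = 0.87
  Scale E (disc): 0.59 / √(0.58·0.87) = 0.83
  Scale B (disc): 0.58 / √(0.87·0.87) = 0.67
  Scale A (conv): 0.47 / √(0.91·0.87) = 0.53
  Scale F (disc): 0.42 / √(0.91·0.87) = 0.47
Smallest convergent = 0.53. Discriminant values: 0.68, 0.87, 0.83, 0.67, 0.47; count ≥ 0.53 → 4.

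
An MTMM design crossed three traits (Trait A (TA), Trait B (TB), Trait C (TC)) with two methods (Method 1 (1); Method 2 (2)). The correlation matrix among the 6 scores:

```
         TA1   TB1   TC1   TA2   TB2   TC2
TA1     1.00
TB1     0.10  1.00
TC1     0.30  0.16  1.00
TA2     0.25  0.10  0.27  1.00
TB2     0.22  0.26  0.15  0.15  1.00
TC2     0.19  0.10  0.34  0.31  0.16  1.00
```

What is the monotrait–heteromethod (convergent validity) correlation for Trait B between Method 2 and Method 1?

0.26

Same trait (TB), different methods: r(TB2, TB1) = 0.26.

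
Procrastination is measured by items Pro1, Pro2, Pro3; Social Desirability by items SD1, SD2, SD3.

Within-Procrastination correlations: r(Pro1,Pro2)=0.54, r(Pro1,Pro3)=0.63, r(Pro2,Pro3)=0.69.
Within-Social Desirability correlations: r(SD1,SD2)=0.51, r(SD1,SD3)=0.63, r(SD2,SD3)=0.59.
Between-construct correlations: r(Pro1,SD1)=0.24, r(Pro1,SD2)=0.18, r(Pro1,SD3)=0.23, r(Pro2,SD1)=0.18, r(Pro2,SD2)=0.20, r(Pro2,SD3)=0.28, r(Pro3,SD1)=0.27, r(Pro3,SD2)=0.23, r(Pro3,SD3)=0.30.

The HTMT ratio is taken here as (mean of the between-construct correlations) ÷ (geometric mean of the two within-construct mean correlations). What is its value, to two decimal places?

0.39

Mean heterotrait r = 2.11/9 = 0.2344.
Mean within-Pro = 1.86/3 = 0.6200; mean within-SD = 1.73/3 = 0.5767.
Geometric mean = √(0.6200 × 0.5767) = 0.5980.
HTMT = 0.2344 / 0.5980 = 0.39.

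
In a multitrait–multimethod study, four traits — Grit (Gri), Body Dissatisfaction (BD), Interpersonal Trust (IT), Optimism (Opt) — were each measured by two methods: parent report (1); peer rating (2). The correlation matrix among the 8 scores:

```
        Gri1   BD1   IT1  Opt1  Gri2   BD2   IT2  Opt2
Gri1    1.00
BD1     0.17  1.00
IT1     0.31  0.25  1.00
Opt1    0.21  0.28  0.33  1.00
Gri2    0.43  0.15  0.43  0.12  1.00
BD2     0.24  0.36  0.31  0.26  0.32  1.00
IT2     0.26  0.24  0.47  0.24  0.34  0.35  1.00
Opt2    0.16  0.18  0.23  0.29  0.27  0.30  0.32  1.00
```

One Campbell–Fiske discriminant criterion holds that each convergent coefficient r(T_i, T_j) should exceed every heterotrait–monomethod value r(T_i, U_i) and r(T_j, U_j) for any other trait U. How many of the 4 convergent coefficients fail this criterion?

1

Each convergent coefficient versus the relevant comparison correlations:
Gri (methods 1·2): 0.43 vs {0.17, 0.32, 0.31, 0.34, 0.21, 0.27} → pass.
BD (methods 1·2): 0.36 vs {0.17, 0.32, 0.25, 0.35, 0.28, 0.30} → pass.
IT (methods 1·2): 0.47 vs {0.31, 0.34, 0.25, 0.35, 0.33, 0.32} → pass.
Opt (methods 1·2): 0.29 vs {0.21, 0.27, 0.28, 0.30, 0.33, 0.32} → fail.
1 of 4 fail.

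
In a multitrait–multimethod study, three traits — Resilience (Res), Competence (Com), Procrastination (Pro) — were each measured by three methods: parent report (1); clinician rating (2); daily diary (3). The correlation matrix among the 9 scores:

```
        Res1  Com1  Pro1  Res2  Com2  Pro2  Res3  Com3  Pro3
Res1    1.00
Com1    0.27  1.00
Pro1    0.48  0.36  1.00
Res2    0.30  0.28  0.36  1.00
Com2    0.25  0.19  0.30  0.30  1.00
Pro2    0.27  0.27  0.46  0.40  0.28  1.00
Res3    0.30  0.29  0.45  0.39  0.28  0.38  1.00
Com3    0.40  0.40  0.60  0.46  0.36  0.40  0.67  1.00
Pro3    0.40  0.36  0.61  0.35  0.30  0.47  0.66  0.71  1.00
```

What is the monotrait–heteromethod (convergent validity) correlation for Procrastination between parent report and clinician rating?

0.46

Same trait (Pro), different methods: r(Pro1, Pro2) = 0.46.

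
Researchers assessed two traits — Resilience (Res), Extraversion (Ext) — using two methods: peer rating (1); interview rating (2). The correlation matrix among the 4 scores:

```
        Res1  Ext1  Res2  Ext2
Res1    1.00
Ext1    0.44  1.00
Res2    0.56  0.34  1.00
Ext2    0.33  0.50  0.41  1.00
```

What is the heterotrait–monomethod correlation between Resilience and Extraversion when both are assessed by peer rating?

Different traits, same method: r(Res1, Ext1) = 0.44.

0.44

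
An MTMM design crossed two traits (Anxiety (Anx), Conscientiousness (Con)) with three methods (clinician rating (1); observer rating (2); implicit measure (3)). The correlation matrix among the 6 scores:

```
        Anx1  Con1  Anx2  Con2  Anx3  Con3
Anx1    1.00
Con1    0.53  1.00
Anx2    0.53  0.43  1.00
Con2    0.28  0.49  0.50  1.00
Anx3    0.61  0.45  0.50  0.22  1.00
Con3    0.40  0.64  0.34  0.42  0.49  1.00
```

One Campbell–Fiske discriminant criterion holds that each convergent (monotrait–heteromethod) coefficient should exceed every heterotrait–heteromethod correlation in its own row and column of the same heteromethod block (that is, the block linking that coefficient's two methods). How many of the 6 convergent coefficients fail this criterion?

0

Convergent coefficients and their comparison sets:
Anx (methods 1·2): 0.53 vs {0.28, 0.43} → pass.
Anx (methods 1·3): 0.61 vs {0.40, 0.45} → pass.
Anx (methods 2·3): 0.50 vs {0.34, 0.22} → pass.
Con (methods 1·2): 0.49 vs {0.43, 0.28} → pass.
Con (methods 1·3): 0.64 vs {0.45, 0.40} → pass.
Con (methods 2·3): 0.42 vs {0.22, 0.34} → pass.
0 of 6 fail.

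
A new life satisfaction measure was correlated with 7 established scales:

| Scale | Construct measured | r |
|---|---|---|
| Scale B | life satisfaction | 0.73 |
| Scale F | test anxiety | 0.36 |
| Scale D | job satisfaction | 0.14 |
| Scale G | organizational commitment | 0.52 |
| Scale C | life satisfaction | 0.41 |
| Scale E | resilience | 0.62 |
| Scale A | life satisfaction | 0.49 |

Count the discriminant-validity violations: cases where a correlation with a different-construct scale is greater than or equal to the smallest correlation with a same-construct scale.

Convergent (same construct = life satisfaction): Scale B, Scale C, Scale A.
Smallest convergent = 0.41. Discriminant values: 0.36, 0.14, 0.52, 0.62; count ≥ 0.41 → 2.

2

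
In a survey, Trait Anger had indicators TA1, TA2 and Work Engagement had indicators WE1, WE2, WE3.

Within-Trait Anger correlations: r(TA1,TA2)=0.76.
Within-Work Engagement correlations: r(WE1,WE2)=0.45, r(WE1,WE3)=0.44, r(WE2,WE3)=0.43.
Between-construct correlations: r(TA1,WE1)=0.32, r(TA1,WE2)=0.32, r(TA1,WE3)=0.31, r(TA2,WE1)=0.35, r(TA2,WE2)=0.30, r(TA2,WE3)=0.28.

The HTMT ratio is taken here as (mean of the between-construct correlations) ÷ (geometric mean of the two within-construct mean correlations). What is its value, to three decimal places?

Mean heterotrait r = 1.88/6 = 0.3133.
Mean within-TA = 0.76/1 = 0.7600; mean within-WE = 1.32/3 = 0.4400.
Geometric mean = √(0.7600 × 0.4400) = 0.5783.
HTMT = 0.3133 / 0.5783 = 0.542.

0.542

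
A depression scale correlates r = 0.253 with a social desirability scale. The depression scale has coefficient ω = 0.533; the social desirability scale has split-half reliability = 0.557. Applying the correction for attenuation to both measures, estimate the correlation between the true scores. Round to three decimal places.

r_true = r_obs / √(r_xx · r_yy) = 0.253 / √(0.533 × 0.557) = 0.253 / √0.296881 = 0.253 / 0.5449 ≈ 0.464.

0.464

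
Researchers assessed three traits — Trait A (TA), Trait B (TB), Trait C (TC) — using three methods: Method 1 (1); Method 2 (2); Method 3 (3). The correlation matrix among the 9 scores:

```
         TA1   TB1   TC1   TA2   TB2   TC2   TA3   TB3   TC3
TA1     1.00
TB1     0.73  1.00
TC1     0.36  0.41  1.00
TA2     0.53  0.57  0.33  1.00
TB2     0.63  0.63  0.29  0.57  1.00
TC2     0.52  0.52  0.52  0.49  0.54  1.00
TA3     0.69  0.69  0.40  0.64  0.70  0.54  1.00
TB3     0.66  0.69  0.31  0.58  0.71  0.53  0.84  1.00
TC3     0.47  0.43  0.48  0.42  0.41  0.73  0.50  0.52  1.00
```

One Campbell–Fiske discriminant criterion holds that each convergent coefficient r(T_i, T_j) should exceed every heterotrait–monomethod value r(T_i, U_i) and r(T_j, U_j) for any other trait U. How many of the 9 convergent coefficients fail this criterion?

8

Convergent coefficients and their comparison sets:
TA (methods 1·2): 0.53 vs {0.73, 0.57, 0.36, 0.49} → fail.
TA (methods 1·3): 0.69 vs {0.73, 0.84, 0.36, 0.50} → fail.
TA (methods 2·3): 0.64 vs {0.57, 0.84, 0.49, 0.50} → fail.
TB (methods 1·2): 0.63 vs {0.73, 0.57, 0.41, 0.54} → fail.
TB (methods 1·3): 0.69 vs {0.73, 0.84, 0.41, 0.52} → fail.
TB (methods 2·3): 0.71 vs {0.57, 0.84, 0.54, 0.52} → fail.
TC (methods 1·2): 0.52 vs {0.36, 0.49, 0.41, 0.54} → fail.
TC (methods 1·3): 0.48 vs {0.36, 0.50, 0.41, 0.52} → fail.
TC (methods 2·3): 0.73 vs {0.49, 0.50, 0.54, 0.52} → pass.
8 of 9 fail.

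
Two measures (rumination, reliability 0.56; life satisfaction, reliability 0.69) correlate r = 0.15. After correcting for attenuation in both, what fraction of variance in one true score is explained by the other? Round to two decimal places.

Disattenuated r = 0.15 / √(0.56 × 0.69) = 0.15 / 0.6216 = 0.2413.
Shared true-score variance = 0.2413² = 0.0582 ≈ 0.06.

0.06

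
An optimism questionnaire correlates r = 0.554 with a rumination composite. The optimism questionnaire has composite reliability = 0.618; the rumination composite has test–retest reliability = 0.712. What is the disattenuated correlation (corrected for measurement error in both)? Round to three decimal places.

r_true = r_obs / √(r_xx · r_yy) = 0.554 / √(0.618 × 0.712) = 0.554 / √0.440016 = 0.554 / 0.6633 ≈ 0.835.

0.835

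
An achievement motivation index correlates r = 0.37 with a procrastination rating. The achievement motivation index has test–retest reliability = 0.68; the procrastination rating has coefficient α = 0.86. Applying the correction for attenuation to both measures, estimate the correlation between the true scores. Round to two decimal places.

0.48

r_true = r_obs / √(r_xx · r_yy) = 0.37 / √(0.68 × 0.86) = 0.37 / √0.5848 = 0.37 / 0.7647 ≈ 0.48.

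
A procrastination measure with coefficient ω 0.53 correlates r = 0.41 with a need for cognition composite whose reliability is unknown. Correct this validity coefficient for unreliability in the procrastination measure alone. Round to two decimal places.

Single correction: r_c = r_obs / √r_xx = 0.41 / √0.53 = 0.41 / 0.7280 ≈ 0.56.

0.56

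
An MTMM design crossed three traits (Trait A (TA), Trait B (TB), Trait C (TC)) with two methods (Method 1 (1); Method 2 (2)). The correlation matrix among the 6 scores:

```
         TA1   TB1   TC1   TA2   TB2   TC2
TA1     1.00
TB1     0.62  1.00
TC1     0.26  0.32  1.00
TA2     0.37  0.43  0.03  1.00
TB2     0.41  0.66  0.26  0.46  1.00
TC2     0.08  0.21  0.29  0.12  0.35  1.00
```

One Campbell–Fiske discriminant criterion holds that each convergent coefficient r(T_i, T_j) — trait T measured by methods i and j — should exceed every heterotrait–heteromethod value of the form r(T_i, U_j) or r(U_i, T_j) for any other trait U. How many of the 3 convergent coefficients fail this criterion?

Checking each validity diagonal entry against its comparison values:
TA (methods 1·2): 0.37 vs {0.41, 0.43, 0.08, 0.03} → fail.
TB (methods 1·2): 0.66 vs {0.43, 0.41, 0.21, 0.26} → pass.
TC (methods 1·2): 0.29 vs {0.03, 0.08, 0.26, 0.21} → pass.
1 of 3 fail.

1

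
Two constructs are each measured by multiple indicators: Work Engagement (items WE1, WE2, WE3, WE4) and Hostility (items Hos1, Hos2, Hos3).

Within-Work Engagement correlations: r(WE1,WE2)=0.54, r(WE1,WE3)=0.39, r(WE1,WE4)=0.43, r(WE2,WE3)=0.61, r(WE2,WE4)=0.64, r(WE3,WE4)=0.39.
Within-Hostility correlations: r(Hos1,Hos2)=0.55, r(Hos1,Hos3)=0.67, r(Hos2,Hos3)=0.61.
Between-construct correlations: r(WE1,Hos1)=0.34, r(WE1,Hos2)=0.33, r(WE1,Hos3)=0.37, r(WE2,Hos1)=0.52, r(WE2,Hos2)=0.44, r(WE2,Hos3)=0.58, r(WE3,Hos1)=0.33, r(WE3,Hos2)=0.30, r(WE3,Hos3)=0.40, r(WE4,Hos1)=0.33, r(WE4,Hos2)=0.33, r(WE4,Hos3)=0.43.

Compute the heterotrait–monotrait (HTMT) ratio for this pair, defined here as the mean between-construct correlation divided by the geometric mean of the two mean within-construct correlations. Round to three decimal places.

Mean between = 4.70/12 = 0.3917.
Mean within-WE = 3.00/6 = 0.5000; mean within-Hos = 1.83/3 = 0.6100.
Geometric mean = √(0.5000 × 0.6100) = 0.5523.
HTMT = 0.3917 / 0.5523 = 0.709.

0.709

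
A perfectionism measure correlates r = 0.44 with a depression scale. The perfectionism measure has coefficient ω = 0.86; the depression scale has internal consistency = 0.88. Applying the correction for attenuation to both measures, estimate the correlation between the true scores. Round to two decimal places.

r_true = r_obs / √(r_xx · r_yy) = 0.44 / √(0.86 × 0.88) = 0.44 / √0.7568 = 0.44 / 0.8699 ≈ 0.51.

0.51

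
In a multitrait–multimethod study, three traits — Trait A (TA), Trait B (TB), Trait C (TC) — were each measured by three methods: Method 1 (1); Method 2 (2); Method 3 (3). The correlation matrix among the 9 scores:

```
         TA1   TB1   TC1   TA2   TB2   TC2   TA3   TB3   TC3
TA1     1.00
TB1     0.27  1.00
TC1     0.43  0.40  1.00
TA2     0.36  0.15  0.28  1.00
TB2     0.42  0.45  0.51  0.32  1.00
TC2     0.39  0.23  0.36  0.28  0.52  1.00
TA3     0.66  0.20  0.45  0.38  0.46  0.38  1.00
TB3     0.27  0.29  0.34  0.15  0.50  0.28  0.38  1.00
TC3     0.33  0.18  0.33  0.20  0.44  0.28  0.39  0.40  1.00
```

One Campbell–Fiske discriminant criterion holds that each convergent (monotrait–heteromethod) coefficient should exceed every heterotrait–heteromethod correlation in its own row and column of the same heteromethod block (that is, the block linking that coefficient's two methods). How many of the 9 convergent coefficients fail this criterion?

Checking each validity diagonal entry against its comparison values:
TA (methods 1·2): 0.36 vs {0.42, 0.15, 0.39, 0.28} → fail.
TA (methods 1·3): 0.66 vs {0.27, 0.20, 0.33, 0.45} → pass.
TA (methods 2·3): 0.38 vs {0.15, 0.46, 0.20, 0.38} → fail.
TB (methods 1·2): 0.45 vs {0.15, 0.42, 0.23, 0.51} → fail.
TB (methods 1·3): 0.29 vs {0.20, 0.27, 0.18, 0.34} → fail.
TB (methods 2·3): 0.50 vs {0.46, 0.15, 0.44, 0.28} → pass.
TC (methods 1·2): 0.36 vs {0.28, 0.39, 0.51, 0.23} → fail.
TC (methods 1·3): 0.33 vs {0.45, 0.33, 0.34, 0.18} → fail.
TC (methods 2·3): 0.28 vs {0.38, 0.20, 0.28, 0.44} → fail.
7 of 9 fail.

7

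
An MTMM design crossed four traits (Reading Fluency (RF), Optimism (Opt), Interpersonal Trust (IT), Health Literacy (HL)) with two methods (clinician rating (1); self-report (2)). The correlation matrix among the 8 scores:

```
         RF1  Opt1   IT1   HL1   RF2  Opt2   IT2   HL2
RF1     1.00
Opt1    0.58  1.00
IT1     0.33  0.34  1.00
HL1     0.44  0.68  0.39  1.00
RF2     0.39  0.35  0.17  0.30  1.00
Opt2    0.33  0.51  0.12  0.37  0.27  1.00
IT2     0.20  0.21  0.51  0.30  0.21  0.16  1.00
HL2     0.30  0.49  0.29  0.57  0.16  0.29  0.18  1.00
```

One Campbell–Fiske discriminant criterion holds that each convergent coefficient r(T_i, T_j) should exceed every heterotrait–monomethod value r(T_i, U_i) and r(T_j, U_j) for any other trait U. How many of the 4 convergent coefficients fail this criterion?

3

Each convergent coefficient versus the relevant comparison correlations:
RF (methods 1·2): 0.39 vs {0.58, 0.27, 0.33, 0.21, 0.44, 0.16} → fail.
Opt (methods 1·2): 0.51 vs {0.58, 0.27, 0.34, 0.16, 0.68, 0.29} → fail.
IT (methods 1·2): 0.51 vs {0.33, 0.21, 0.34, 0.16, 0.39, 0.18} → pass.
HL (methods 1·2): 0.57 vs {0.44, 0.16, 0.68, 0.29, 0.39, 0.18} → fail.
3 of 4 fail.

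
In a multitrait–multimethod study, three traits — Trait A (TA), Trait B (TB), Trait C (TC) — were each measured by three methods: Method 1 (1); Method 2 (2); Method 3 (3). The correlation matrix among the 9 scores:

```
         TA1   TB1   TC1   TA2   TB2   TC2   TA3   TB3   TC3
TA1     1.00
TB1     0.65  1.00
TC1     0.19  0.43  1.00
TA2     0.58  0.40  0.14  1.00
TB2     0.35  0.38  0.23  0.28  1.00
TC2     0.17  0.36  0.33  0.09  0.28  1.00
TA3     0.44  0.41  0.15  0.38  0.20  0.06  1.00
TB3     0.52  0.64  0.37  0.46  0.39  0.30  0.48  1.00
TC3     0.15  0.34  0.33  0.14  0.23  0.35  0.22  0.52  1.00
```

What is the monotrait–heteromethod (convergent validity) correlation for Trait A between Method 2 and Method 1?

0.58

Same trait (TA), different methods: r(TA2, TA1) = 0.58.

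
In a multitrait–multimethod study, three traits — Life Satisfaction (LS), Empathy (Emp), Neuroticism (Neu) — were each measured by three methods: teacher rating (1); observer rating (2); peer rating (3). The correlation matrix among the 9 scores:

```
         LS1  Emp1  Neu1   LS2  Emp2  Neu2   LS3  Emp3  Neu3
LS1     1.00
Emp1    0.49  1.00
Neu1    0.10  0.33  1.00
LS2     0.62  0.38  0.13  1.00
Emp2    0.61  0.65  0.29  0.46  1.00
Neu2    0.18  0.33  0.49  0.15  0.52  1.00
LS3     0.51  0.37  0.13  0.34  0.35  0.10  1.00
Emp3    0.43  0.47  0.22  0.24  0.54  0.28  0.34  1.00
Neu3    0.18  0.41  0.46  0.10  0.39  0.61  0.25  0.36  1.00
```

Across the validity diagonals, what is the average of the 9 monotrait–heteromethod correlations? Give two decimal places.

0.52

Convergent values: 0.62, 0.51, 0.34, 0.65, 0.47, 0.54, 0.49, 0.46, 0.61; mean = 4.69/9 = 0.52.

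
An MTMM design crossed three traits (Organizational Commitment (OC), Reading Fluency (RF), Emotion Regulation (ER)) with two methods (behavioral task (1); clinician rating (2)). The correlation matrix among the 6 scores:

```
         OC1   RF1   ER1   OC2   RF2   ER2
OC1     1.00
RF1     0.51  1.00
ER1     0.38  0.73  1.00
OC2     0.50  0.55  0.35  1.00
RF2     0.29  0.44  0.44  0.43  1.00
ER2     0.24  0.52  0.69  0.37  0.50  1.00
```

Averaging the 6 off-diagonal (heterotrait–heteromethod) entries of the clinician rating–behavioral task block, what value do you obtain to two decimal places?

HTHM values (method 2 × method 1): 0.55, 0.35, 0.29, 0.44, 0.24, 0.52; mean = 2.39/6 = 0.40.

0.40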